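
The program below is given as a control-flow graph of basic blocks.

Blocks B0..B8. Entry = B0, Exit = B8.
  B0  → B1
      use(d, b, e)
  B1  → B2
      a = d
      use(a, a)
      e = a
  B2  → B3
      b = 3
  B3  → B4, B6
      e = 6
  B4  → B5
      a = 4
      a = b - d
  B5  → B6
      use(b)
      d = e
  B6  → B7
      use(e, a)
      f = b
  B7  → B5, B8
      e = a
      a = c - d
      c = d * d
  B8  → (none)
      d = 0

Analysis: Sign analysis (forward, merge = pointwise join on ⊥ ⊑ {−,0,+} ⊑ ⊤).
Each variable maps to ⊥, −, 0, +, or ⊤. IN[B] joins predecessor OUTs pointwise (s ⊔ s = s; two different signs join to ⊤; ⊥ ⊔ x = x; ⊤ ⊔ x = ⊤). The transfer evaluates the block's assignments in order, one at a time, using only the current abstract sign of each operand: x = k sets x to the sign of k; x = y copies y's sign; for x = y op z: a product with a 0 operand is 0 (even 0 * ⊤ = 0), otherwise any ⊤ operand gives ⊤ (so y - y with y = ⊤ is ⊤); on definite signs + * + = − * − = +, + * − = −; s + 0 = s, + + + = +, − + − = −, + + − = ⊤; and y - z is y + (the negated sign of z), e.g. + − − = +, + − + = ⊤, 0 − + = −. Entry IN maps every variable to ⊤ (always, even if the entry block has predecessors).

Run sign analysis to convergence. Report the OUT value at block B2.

Answer: {a: ⊤, b: +, c: ⊤, d: ⊤, e: ⊤, f: ⊤}

Trace:
Converged values:
  B0:  IN=(all ⊤)  OUT=(all ⊤)
  B1:  IN=(all ⊤)  OUT=(all ⊤)
  B2:  IN=(all ⊤)  OUT={b:+; rest ⊤}
  B3:  IN={b:+; rest ⊤}  OUT={b:+, e:+; rest ⊤}
  B4:  IN={b:+, e:+; rest ⊤}  OUT={b:+, e:+; rest ⊤}
  B5:  IN={b:+; rest ⊤}  OUT={b:+; rest ⊤}
  B6:  IN={b:+; rest ⊤}  OUT={b:+, f:+; rest ⊤}
  B7:  IN={b:+, f:+; rest ⊤}  OUT={b:+, f:+; rest ⊤}
  B8:  IN={b:+, f:+; rest ⊤}  OUT={b:+, d:0, f:+; rest ⊤}

Merge at B2: IN[B2] = OUT[B1] = {a: ⊤, b: ⊤, c: ⊤, d: ⊤, e: ⊤, f: ⊤}
Applying B2's transfer function to that IN value gives OUT[B2] (row B2 above).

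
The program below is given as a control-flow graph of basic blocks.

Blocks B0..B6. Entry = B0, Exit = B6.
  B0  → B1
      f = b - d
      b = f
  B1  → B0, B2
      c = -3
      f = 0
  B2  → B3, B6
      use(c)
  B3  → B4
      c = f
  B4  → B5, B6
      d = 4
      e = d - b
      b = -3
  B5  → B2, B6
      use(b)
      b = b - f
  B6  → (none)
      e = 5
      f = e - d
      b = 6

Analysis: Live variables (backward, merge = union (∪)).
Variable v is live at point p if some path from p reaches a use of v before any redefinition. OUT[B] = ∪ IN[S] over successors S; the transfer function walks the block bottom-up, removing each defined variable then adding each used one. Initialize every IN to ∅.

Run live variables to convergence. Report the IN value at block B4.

Answer: {b, c, f}

Working:
Converged values:
  B0:   IN={b, d}   OUT={b, d}
  B1:   IN={b, d}   OUT={b, c, d, f}
  B2:   IN={b, c, d, f}   OUT={b, d, f}
  B3:   IN={b, f}   OUT={b, c, f}
  B4:   IN={b, c, f}   OUT={b, c, d, f}
  B5:   IN={b, c, d, f}   OUT={b, c, d, f}
  B6:   IN={d}   OUT={}

Merge at B4: OUT[B4] = IN[B5] ⊔ IN[B6] = {b, c, d, f}
Applying B4's transfer function to that OUT value gives IN[B4] (row B4 above).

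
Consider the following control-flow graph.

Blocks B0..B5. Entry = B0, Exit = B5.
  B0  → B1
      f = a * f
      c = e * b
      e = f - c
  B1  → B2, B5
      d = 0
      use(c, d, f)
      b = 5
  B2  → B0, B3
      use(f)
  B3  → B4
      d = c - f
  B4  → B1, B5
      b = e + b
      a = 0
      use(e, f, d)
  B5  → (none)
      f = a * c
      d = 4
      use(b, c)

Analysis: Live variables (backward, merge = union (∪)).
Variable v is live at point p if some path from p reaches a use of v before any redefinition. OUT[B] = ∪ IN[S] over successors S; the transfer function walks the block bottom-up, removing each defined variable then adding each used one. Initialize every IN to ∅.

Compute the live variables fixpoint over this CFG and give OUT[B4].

Per-block solution:
  B0:   IN={a, b, e, f}   OUT={a, c, e, f}
  B1:   IN={a, c, e, f}   OUT={a, b, c, e, f}
  B2:   IN={a, b, c, e, f}   OUT={a, b, c, e, f}
  B3:   IN={b, c, e, f}   OUT={b, c, d, e, f}
  B4:   IN={b, c, d, e, f}   OUT={a, b, c, e, f}
  B5:   IN={a, b, c}   OUT={}

Merge at B4: OUT[B4] = IN[B1] ⊔ IN[B5] = {a, b, c, e, f}

Answer: {a, b, c, e, f}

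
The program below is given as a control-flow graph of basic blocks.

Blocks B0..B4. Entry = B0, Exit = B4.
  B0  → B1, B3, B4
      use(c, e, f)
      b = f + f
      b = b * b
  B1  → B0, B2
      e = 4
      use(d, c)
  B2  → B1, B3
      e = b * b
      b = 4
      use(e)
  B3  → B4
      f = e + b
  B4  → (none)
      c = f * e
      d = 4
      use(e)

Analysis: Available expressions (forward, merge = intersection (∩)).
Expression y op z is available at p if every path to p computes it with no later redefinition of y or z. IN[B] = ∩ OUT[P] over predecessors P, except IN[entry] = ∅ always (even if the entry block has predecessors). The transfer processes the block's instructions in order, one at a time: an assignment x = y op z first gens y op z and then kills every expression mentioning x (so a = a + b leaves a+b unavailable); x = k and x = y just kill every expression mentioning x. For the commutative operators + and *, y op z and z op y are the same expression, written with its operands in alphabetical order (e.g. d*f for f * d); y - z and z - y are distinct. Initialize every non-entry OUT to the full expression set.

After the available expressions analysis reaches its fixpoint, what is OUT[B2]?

Per-block solution:
  B0: | IN={} | OUT={f+f}
  B1: | IN={f+f} | OUT={f+f}
  B2: | IN={f+f} | OUT={f+f}
  B3: | IN={f+f} | OUT={b+e}
  B4: | IN={} | OUT={e*f}

Merge at B2: IN[B2] = OUT[B1] = {f+f}
Applying B2's transfer function to that IN value gives OUT[B2] (row B2 above).

Answer: {f+f}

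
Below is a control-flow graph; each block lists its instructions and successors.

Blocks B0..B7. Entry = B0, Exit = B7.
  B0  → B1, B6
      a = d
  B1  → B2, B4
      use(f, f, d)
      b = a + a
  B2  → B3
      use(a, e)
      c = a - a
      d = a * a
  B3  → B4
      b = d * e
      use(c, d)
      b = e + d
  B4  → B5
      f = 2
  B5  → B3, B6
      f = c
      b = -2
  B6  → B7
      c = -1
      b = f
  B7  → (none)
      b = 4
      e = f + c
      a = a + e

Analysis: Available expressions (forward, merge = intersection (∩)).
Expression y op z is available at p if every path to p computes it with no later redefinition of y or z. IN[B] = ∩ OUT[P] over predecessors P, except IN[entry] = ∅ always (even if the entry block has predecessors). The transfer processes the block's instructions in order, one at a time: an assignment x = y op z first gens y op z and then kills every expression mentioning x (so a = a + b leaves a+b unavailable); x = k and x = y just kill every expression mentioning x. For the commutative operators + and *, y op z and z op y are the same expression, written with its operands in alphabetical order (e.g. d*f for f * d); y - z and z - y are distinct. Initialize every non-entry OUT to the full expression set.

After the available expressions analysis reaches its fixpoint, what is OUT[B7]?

Answer: {c+f}

Trace:
Per-block solution:
  B0:  IN={}  OUT={}
  B1:  IN={}  OUT={a+a}
  B2:  IN={a+a}  OUT={a*a, a+a, a-a}
  B3:  IN={a+a}  OUT={a+a, d*e, d+e}
  B4:  IN={a+a}  OUT={a+a}
  B5:  IN={a+a}  OUT={a+a}
  B6:  IN={}  OUT={}
  B7:  IN={}  OUT={c+f}

Merge at B7: IN[B7] = OUT[B6] = {}
Applying B7's transfer function to that IN value gives OUT[B7] (row B7 above).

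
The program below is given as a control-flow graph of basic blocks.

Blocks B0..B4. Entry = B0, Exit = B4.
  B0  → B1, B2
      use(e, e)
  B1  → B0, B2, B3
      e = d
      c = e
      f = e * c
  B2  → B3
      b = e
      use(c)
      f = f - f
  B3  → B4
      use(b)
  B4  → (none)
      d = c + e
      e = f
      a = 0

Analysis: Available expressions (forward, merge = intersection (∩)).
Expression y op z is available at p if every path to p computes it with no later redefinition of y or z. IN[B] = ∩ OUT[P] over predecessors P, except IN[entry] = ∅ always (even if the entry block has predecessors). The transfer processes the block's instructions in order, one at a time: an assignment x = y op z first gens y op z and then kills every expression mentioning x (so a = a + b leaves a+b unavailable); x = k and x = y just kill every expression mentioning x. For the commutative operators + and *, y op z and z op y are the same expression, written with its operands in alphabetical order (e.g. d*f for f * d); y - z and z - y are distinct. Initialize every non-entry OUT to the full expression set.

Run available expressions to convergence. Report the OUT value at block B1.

Fixpoint table:
  B0:  IN={}  OUT={}
  B1:  IN={}  OUT={c*e}
  B2:  IN={}  OUT={}
  B3:  IN={}  OUT={}
  B4:  IN={}  OUT={}

Merge at B1: IN[B1] = OUT[B0] = {}
Applying B1's transfer function to that IN value gives OUT[B1] (row B1 above).

Answer: {c*e}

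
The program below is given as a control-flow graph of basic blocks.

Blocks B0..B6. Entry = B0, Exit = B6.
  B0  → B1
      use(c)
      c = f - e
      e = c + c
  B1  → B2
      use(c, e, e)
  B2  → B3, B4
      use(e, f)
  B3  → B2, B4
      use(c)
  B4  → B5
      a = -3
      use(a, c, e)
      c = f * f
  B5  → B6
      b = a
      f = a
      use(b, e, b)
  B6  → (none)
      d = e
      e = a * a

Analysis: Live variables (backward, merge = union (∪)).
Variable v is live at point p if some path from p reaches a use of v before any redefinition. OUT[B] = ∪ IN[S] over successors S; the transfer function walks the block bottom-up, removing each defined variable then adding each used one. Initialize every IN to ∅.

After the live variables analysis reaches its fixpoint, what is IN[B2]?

Answer: {c, e, f}

Working:
Per-block solution:
  B0: | IN={c, e, f} | OUT={c, e, f}
  B1: | IN={c, e, f} | OUT={c, e, f}
  B2: | IN={c, e, f} | OUT={c, e, f}
  B3: | IN={c, e, f} | OUT={c, e, f}
  B4: | IN={c, e, f} | OUT={a, e}
  B5: | IN={a, e} | OUT={a, e}
  B6: | IN={a, e} | OUT={}

Merge at B2: OUT[B2] = IN[B3] ⊔ IN[B4] = {c, e, f}
Applying B2's transfer function to that OUT value gives IN[B2] (row B2 above).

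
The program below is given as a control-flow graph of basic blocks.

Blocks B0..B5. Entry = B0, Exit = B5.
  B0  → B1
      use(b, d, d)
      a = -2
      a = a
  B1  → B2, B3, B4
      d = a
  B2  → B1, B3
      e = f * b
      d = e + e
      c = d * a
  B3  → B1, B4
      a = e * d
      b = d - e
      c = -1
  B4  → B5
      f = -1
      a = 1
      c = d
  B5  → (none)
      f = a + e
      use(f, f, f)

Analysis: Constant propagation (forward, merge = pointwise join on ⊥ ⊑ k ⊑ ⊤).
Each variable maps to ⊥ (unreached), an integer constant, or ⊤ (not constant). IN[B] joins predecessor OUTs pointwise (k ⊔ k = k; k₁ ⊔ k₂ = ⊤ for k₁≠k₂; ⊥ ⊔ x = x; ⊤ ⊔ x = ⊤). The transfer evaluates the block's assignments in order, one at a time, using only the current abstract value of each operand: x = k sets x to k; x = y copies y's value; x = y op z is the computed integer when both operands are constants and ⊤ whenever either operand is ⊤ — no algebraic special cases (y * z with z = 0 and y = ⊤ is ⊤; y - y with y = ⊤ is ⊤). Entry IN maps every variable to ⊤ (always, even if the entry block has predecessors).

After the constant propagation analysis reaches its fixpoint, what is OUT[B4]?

Answer: {a: 1, b: ⊤, c: ⊤, d: ⊤, e: ⊤, f: -1}

Working:
Per-block solution:
  B0:   IN=(all ⊤)   OUT={a:-2; rest ⊤}
  B1:   IN=(all ⊤)   OUT=(all ⊤)
  B2:   IN=(all ⊤)   OUT=(all ⊤)
  B3:   IN=(all ⊤)   OUT={c:-1; rest ⊤}
  B4:   IN=(all ⊤)   OUT={a:1, f:-1; rest ⊤}
  B5:   IN={a:1, f:-1; rest ⊤}   OUT={a:1; rest ⊤}

Merge at B4: IN[B4] = OUT[B1] ⊔ OUT[B3] = {a: ⊤, b: ⊤, c: ⊤, d: ⊤, e: ⊤, f: ⊤}
Applying B4's transfer function to that IN value gives OUT[B4] (row B4 above).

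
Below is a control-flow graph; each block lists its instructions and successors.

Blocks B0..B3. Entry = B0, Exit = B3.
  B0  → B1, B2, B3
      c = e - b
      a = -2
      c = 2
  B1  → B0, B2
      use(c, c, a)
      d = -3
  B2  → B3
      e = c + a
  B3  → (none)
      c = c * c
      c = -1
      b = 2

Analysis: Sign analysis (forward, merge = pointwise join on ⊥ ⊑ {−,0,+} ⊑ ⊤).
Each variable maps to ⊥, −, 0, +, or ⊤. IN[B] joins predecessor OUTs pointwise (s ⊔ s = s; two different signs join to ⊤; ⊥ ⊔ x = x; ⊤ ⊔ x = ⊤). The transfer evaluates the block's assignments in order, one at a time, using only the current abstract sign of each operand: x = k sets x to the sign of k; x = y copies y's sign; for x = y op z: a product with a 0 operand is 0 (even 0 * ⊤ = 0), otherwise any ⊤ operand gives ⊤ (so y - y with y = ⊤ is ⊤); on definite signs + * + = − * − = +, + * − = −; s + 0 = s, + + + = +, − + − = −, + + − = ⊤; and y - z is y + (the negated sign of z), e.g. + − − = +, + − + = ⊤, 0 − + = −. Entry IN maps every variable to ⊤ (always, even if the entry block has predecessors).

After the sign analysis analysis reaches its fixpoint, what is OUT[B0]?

Answer: {a: -, b: ⊤, c: +, d: ⊤, e: ⊤, f: ⊤}

Trace:
Per-block solution:
  B0: | IN=(all ⊤) | OUT={a:-, c:+; rest ⊤}
  B1: | IN={a:-, c:+; rest ⊤} | OUT={a:-, c:+, d:-; rest ⊤}
  B2: | IN={a:-, c:+; rest ⊤} | OUT={a:-, c:+; rest ⊤}
  B3: | IN={a:-, c:+; rest ⊤} | OUT={a:-, b:+, c:-; rest ⊤}

Merge at B0 (entry node, so the boundary value (all ⊤) is joined with the incoming edge(s)): IN[B0] = (all ⊤) ⊔ OUT[B1] = {a: ⊤, b: ⊤, c: ⊤, d: ⊤, e: ⊤, f: ⊤}
Applying B0's transfer function to that IN value gives OUT[B0] (row B0 above).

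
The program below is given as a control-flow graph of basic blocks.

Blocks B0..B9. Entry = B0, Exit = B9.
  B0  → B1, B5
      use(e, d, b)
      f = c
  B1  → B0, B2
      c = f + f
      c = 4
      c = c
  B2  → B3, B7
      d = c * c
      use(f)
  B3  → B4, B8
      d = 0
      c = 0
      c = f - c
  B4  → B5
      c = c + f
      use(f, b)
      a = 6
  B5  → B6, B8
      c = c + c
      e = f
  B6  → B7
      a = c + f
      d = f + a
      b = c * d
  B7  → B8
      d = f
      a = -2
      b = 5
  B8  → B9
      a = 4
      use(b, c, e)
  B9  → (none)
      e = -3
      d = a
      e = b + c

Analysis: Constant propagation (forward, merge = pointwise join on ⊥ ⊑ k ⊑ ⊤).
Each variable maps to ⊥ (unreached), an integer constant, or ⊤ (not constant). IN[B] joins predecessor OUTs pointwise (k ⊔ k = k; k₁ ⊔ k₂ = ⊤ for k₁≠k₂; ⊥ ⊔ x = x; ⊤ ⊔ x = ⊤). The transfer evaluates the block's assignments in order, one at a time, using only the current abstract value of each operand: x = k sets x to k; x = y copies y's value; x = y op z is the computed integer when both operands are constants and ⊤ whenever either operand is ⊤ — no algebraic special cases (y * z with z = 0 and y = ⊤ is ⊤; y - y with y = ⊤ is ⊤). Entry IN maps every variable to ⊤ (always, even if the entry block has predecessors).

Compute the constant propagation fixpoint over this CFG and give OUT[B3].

Fixpoint table:
  B0:   IN=(all ⊤)   OUT=(all ⊤)
  B1:   IN=(all ⊤)   OUT={c:4; rest ⊤}
  B2:   IN={c:4; rest ⊤}   OUT={c:4, d:16; rest ⊤}
  B3:   IN={c:4, d:16; rest ⊤}   OUT={d:0; rest ⊤}
  B4:   IN={d:0; rest ⊤}   OUT={a:6, d:0; rest ⊤}
  B5:   IN=(all ⊤)   OUT=(all ⊤)
  B6:   IN=(all ⊤)   OUT=(all ⊤)
  B7:   IN=(all ⊤)   OUT={a:-2, b:5; rest ⊤}
  B8:   IN=(all ⊤)   OUT={a:4; rest ⊤}
  B9:   IN={a:4; rest ⊤}   OUT={a:4, d:4; rest ⊤}

Merge at B3: IN[B3] = OUT[B2] = {a: ⊤, b: ⊤, c: 4, d: 16, e: ⊤, f: ⊤}
Applying B3's transfer function to that IN value gives OUT[B3] (row B3 above).

Answer: {a: ⊤, b: ⊤, c: ⊤, d: 0, e: ⊤, f: ⊤}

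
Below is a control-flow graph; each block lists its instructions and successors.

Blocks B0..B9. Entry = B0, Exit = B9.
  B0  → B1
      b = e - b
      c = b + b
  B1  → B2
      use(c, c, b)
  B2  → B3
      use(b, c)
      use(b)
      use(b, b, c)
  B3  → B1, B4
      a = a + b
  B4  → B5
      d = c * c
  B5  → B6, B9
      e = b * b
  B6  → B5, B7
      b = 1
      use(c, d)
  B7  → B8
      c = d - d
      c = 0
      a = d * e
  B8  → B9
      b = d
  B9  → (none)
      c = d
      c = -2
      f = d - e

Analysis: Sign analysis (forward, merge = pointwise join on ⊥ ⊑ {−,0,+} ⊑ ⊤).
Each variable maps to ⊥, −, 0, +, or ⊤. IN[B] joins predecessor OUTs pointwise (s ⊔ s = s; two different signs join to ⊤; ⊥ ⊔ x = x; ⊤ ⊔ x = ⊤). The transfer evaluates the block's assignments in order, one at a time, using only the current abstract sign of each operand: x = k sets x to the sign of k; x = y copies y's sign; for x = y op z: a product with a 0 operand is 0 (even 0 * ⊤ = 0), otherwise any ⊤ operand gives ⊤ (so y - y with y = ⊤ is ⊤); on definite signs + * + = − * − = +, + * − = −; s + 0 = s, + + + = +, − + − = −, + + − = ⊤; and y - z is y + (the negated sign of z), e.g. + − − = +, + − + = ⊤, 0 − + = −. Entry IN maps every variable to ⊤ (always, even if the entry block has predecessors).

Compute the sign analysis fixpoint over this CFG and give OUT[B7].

Answer: {a: ⊤, b: +, c: 0, d: ⊤, e: ⊤, f: ⊤}

Derivation:
Per-block solution:
  B0:  IN=(all ⊤)  OUT=(all ⊤)
  B1:  IN=(all ⊤)  OUT=(all ⊤)
  B2:  IN=(all ⊤)  OUT=(all ⊤)
  B3:  IN=(all ⊤)  OUT=(all ⊤)
  B4:  IN=(all ⊤)  OUT=(all ⊤)
  B5:  IN=(all ⊤)  OUT=(all ⊤)
  B6:  IN=(all ⊤)  OUT={b:+; rest ⊤}
  B7:  IN={b:+; rest ⊤}  OUT={b:+, c:0; rest ⊤}
  B8:  IN={b:+, c:0; rest ⊤}  OUT={c:0; rest ⊤}
  B9:  IN=(all ⊤)  OUT={c:-; rest ⊤}

Merge at B7: IN[B7] = OUT[B6] = {a: ⊤, b: +, c: ⊤, d: ⊤, e: ⊤, f: ⊤}
Applying B7's transfer function to that IN value gives OUT[B7] (row B7 above).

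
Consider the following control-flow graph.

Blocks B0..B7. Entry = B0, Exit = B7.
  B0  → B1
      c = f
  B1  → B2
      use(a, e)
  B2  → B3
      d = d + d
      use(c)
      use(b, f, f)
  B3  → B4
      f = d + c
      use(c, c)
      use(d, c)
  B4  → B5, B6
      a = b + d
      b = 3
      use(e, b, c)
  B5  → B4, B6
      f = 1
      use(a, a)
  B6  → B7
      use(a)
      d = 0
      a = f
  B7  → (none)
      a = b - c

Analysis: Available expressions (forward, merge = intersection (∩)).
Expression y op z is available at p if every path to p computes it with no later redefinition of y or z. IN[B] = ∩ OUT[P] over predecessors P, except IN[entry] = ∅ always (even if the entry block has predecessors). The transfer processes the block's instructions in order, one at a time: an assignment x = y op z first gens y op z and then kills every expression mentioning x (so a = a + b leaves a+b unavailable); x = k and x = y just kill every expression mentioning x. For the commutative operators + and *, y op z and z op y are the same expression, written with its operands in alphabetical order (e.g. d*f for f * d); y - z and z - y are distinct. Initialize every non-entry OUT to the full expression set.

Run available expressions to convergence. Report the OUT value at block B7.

Converged values:
  B0: | IN={} | OUT={}
  B1: | IN={} | OUT={}
  B2: | IN={} | OUT={}
  B3: | IN={} | OUT={c+d}
  B4: | IN={c+d} | OUT={c+d}
  B5: | IN={c+d} | OUT={c+d}
  B6: | IN={c+d} | OUT={}
  B7: | IN={} | OUT={b-c}

Merge at B7: IN[B7] = OUT[B6] = {}
Applying B7's transfer function to that IN value gives OUT[B7] (row B7 above).

Answer: {b-c}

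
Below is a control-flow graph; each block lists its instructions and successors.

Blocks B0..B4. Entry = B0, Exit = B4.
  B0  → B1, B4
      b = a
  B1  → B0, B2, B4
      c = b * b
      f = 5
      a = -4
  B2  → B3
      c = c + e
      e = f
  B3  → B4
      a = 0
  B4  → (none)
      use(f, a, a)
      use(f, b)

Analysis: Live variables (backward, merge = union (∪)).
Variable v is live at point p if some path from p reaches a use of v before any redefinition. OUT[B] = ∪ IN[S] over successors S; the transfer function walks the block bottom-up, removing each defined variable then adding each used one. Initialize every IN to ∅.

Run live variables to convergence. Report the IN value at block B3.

Converged values:
  B0:   IN={a, e, f}   OUT={a, b, e, f}
  B1:   IN={b, e}   OUT={a, b, c, e, f}
  B2:   IN={b, c, e, f}   OUT={b, f}
  B3:   IN={b, f}   OUT={a, b, f}
  B4:   IN={a, b, f}   OUT={}

Merge at B3: OUT[B3] = IN[B4] = {a, b, f}
Applying B3's transfer function to that OUT value gives IN[B3] (row B3 above).

Answer: {b, f}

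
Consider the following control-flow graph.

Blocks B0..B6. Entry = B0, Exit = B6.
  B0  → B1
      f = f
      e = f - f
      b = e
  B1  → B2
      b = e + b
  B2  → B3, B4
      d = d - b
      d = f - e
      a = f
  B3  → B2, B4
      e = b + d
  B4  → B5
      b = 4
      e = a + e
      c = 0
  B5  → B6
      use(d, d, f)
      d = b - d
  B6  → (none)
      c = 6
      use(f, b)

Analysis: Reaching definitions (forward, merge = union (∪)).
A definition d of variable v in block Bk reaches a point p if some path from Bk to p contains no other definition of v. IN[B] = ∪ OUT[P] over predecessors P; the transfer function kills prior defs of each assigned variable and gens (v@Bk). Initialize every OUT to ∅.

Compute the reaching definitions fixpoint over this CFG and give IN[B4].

Answer: {a@B2, b@B1, d@B2, e@B0, e@B3, f@B0}

Working:
Fixpoint table:
  B0: | IN={} | OUT={b@B0, e@B0, f@B0}
  B1: | IN={b@B0, e@B0, f@B0} | OUT={b@B1, e@B0, f@B0}
  B2: | IN={a@B2, b@B1, d@B2, e@B0, e@B3, f@B0} | OUT={a@B2, b@B1, d@B2, e@B0, e@B3, f@B0}
  B3: | IN={a@B2, b@B1, d@B2, e@B0, e@B3, f@B0} | OUT={a@B2, b@B1, d@B2, e@B3, f@B0}
  B4: | IN={a@B2, b@B1, d@B2, e@B0, e@B3, f@B0} | OUT={a@B2, b@B4, c@B4, d@B2, e@B4, f@B0}
  B5: | IN={a@B2, b@B4, c@B4, d@B2, e@B4, f@B0} | OUT={a@B2, b@B4, c@B4, d@B5, e@B4, f@B0}
  B6: | IN={a@B2, b@B4, c@B4, d@B5, e@B4, f@B0} | OUT={a@B2, b@B4, c@B6, d@B5, e@B4, f@B0}

Merge at B4: IN[B4] = OUT[B2] ⊔ OUT[B3] = {a@B2, b@B1, d@B2, e@B0, e@B3, f@B0}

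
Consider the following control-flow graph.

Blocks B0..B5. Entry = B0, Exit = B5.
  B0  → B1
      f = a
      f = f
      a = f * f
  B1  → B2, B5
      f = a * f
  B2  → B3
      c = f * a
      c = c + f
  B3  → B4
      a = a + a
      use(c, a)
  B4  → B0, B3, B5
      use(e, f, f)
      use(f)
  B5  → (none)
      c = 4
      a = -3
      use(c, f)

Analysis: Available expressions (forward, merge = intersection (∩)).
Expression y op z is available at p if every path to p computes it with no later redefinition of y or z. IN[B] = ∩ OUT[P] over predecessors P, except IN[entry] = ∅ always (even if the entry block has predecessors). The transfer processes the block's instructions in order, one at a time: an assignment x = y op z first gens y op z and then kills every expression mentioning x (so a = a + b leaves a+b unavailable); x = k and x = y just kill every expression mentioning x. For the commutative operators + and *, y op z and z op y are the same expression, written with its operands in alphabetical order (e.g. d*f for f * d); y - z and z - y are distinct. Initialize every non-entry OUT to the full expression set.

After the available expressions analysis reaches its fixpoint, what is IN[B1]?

Answer: {f*f}

Working:
Converged values:
  B0:   IN={}   OUT={f*f}
  B1:   IN={f*f}   OUT={}
  B2:   IN={}   OUT={a*f}
  B3:   IN={}   OUT={}
  B4:   IN={}   OUT={}
  B5:   IN={}   OUT={}

Merge at B1: IN[B1] = OUT[B0] = {f*f}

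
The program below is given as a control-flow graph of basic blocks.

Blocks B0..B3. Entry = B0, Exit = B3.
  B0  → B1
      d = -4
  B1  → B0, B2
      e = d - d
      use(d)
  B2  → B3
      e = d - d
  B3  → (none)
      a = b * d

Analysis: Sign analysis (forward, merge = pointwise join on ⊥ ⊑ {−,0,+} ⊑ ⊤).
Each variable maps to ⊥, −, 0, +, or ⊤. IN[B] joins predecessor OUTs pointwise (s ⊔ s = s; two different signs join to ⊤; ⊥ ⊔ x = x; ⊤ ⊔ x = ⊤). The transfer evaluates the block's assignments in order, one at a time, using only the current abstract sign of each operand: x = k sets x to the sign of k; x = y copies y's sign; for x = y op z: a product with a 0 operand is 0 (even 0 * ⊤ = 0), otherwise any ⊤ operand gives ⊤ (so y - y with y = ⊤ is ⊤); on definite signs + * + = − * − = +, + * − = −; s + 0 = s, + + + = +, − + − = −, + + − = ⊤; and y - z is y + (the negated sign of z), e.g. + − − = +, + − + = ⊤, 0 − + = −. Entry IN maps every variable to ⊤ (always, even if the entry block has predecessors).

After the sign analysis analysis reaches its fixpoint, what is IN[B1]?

Answer: {a: ⊤, b: ⊤, c: ⊤, d: -, e: ⊤, f: ⊤}

Working:
Fixpoint table:
  B0:  IN=(all ⊤)  OUT={d:-; rest ⊤}
  B1:  IN={d:-; rest ⊤}  OUT={d:-; rest ⊤}
  B2:  IN={d:-; rest ⊤}  OUT={d:-; rest ⊤}
  B3:  IN={d:-; rest ⊤}  OUT={d:-; rest ⊤}

Merge at B1: IN[B1] = OUT[B0] = {a: ⊤, b: ⊤, c: ⊤, d: -, e: ⊤, f: ⊤}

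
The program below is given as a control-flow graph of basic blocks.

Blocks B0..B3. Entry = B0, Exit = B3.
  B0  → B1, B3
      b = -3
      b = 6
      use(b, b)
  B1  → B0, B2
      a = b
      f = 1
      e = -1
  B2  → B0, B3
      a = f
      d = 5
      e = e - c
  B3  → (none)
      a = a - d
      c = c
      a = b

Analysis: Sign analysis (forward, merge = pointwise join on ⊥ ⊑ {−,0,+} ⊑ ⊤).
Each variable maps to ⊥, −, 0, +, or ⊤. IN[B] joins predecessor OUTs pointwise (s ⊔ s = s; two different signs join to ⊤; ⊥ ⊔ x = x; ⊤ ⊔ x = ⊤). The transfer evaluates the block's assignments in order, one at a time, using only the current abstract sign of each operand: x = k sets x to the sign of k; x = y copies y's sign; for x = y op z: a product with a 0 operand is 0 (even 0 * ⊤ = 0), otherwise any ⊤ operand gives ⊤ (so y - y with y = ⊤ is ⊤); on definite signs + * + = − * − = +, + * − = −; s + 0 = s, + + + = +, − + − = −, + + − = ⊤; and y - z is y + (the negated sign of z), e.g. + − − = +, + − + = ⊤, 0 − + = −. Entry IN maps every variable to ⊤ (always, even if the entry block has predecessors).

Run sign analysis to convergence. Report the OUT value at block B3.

Answer: {a: +, b: +, c: ⊤, d: ⊤, e: ⊤, f: ⊤}

Trace:
Per-block solution:
  B0:   IN=(all ⊤)   OUT={b:+; rest ⊤}
  B1:   IN={b:+; rest ⊤}   OUT={a:+, b:+, e:-, f:+; rest ⊤}
  B2:   IN={a:+, b:+, e:-, f:+; rest ⊤}   OUT={a:+, b:+, d:+, f:+; rest ⊤}
  B3:   IN={b:+; rest ⊤}   OUT={a:+, b:+; rest ⊤}

Merge at B3: IN[B3] = OUT[B0] ⊔ OUT[B2] = {a: ⊤, b: +, c: ⊤, d: ⊤, e: ⊤, f: ⊤}
Applying B3's transfer function to that IN value gives OUT[B3] (row B3 above).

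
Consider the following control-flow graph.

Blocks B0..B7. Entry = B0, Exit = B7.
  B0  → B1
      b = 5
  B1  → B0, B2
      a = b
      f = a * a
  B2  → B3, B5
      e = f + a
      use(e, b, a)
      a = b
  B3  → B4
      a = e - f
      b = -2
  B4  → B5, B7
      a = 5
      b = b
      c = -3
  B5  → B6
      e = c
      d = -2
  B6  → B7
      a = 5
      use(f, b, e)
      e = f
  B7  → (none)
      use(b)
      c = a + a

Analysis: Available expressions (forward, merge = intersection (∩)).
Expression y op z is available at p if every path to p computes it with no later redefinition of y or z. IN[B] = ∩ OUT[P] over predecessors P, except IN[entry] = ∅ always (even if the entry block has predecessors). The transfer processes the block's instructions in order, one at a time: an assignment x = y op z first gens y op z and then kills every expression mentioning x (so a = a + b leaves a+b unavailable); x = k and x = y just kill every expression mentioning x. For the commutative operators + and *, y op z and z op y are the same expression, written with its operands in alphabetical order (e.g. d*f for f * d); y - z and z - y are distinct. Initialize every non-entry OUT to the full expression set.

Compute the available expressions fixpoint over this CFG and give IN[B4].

Per-block solution:
  B0: | IN={} | OUT={}
  B1: | IN={} | OUT={a*a}
  B2: | IN={a*a} | OUT={}
  B3: | IN={} | OUT={e-f}
  B4: | IN={e-f} | OUT={e-f}
  B5: | IN={} | OUT={}
  B6: | IN={} | OUT={}
  B7: | IN={} | OUT={a+a}

Merge at B4: IN[B4] = OUT[B3] = {e-f}

Answer: {e-f}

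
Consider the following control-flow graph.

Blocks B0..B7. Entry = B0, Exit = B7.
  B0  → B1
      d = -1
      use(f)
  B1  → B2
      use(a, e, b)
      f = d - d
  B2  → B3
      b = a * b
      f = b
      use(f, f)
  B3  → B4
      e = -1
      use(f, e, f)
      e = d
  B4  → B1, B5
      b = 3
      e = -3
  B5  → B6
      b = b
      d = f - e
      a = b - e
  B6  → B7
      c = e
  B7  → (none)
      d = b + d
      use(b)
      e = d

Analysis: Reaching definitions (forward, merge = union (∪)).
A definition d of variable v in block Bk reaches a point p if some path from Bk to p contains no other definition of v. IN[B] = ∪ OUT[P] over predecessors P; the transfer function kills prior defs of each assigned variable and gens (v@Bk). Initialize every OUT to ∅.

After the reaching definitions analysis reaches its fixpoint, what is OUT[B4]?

Converged values:
  B0:  IN={}  OUT={d@B0}
  B1:  IN={b@B4, d@B0, e@B4, f@B2}  OUT={b@B4, d@B0, e@B4, f@B1}
  B2:  IN={b@B4, d@B0, e@B4, f@B1}  OUT={b@B2, d@B0, e@B4, f@B2}
  B3:  IN={b@B2, d@B0, e@B4, f@B2}  OUT={b@B2, d@B0, e@B3, f@B2}
  B4:  IN={b@B2, d@B0, e@B3, f@B2}  OUT={b@B4, d@B0, e@B4, f@B2}
  B5:  IN={b@B4, d@B0, e@B4, f@B2}  OUT={a@B5, b@B5, d@B5, e@B4, f@B2}
  B6:  IN={a@B5, b@B5, d@B5, e@B4, f@B2}  OUT={a@B5, b@B5, c@B6, d@B5, e@B4, f@B2}
  B7:  IN={a@B5, b@B5, c@B6, d@B5, e@B4, f@B2}  OUT={a@B5, b@B5, c@B6, d@B7, e@B7, f@B2}

Merge at B4: IN[B4] = OUT[B3] = {b@B2, d@B0, e@B3, f@B2}
Applying B4's transfer function to that IN value gives OUT[B4] (row B4 above).

Answer: {b@B4, d@B0, e@B4, f@B2}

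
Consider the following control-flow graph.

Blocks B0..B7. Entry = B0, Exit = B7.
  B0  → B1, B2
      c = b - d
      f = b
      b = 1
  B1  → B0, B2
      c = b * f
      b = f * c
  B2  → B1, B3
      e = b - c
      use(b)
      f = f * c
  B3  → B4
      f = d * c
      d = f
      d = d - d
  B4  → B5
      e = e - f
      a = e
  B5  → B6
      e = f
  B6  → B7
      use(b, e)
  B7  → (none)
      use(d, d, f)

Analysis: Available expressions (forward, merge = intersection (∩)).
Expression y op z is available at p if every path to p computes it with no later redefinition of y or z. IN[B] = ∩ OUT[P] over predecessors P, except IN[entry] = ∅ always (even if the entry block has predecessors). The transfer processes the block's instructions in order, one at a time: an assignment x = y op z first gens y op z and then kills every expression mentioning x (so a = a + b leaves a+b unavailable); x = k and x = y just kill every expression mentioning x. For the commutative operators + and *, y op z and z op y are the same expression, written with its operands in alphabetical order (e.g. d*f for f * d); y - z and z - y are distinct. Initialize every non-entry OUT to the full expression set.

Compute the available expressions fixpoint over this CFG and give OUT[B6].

Answer: {b-c}

Trace:
Fixpoint table:
  B0: | IN={} | OUT={}
  B1: | IN={} | OUT={c*f}
  B2: | IN={} | OUT={b-c}
  B3: | IN={b-c} | OUT={b-c}
  B4: | IN={b-c} | OUT={b-c}
  B5: | IN={b-c} | OUT={b-c}
  B6: | IN={b-c} | OUT={b-c}
  B7: | IN={b-c} | OUT={b-c}

Merge at B6: IN[B6] = OUT[B5] = {b-c}
Applying B6's transfer function to that IN value gives OUT[B6] (row B6 above).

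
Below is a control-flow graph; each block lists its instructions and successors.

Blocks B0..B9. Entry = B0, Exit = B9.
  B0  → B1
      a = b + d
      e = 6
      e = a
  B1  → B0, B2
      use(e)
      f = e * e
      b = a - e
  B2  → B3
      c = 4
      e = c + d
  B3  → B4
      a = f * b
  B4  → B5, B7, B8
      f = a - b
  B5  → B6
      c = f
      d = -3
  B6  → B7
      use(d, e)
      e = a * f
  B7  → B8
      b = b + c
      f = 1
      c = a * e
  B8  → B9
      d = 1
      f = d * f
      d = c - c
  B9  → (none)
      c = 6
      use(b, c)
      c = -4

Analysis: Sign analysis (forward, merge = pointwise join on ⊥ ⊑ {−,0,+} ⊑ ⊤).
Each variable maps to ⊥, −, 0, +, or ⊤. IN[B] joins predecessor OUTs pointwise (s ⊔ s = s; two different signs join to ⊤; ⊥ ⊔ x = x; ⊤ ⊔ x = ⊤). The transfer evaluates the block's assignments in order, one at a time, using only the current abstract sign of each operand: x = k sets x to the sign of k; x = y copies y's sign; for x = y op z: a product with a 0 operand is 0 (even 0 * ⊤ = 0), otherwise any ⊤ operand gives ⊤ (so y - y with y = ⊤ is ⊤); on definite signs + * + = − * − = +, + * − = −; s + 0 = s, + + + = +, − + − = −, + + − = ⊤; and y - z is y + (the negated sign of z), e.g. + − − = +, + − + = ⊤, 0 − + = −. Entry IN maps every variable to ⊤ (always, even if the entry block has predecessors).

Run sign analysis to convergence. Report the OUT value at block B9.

Answer: {a: ⊤, b: ⊤, c: -, d: ⊤, e: ⊤, f: ⊤}

Trace:
Per-block solution:
  B0:  IN=(all ⊤)  OUT=(all ⊤)
  B1:  IN=(all ⊤)  OUT=(all ⊤)
  B2:  IN=(all ⊤)  OUT={c:+; rest ⊤}
  B3:  IN={c:+; rest ⊤}  OUT={c:+; rest ⊤}
  B4:  IN={c:+; rest ⊤}  OUT={c:+; rest ⊤}
  B5:  IN={c:+; rest ⊤}  OUT={d:-; rest ⊤}
  B6:  IN={d:-; rest ⊤}  OUT={d:-; rest ⊤}
  B7:  IN=(all ⊤)  OUT={f:+; rest ⊤}
  B8:  IN=(all ⊤)  OUT=(all ⊤)
  B9:  IN=(all ⊤)  OUT={c:-; rest ⊤}

Merge at B9: IN[B9] = OUT[B8] = {a: ⊤, b: ⊤, c: ⊤, d: ⊤, e: ⊤, f: ⊤}
Applying B9's transfer function to that IN value gives OUT[B9] (row B9 above).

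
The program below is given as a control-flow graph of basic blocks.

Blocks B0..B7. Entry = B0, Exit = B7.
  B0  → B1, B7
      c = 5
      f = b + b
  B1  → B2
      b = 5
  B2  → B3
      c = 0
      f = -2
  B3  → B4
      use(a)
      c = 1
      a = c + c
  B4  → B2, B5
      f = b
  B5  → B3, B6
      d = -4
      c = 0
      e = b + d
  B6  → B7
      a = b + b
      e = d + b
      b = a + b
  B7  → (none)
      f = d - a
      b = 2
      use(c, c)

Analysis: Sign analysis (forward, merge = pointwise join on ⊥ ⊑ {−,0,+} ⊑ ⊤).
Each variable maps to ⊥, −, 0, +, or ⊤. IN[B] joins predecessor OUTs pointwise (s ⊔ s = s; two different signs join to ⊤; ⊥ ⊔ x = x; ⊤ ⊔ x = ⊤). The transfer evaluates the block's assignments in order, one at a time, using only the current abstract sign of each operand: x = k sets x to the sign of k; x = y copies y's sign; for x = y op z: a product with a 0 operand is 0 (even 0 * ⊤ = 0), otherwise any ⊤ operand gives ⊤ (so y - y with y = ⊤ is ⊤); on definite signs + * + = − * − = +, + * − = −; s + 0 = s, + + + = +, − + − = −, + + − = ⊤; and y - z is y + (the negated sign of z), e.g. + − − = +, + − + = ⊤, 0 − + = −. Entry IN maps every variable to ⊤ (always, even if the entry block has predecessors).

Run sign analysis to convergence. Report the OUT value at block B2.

Fixpoint table:
  B0:  IN=(all ⊤)  OUT={c:+; rest ⊤}
  B1:  IN={c:+; rest ⊤}  OUT={b:+, c:+; rest ⊤}
  B2:  IN={b:+, c:+; rest ⊤}  OUT={b:+, c:0, f:-; rest ⊤}
  B3:  IN={b:+, c:0; rest ⊤}  OUT={a:+, b:+, c:+; rest ⊤}
  B4:  IN={a:+, b:+, c:+; rest ⊤}  OUT={a:+, b:+, c:+, f:+; rest ⊤}
  B5:  IN={a:+, b:+, c:+, f:+; rest ⊤}  OUT={a:+, b:+, c:0, d:-, f:+; rest ⊤}
  B6:  IN={a:+, b:+, c:0, d:-, f:+; rest ⊤}  OUT={a:+, b:+, c:0, d:-, f:+; rest ⊤}
  B7:  IN=(all ⊤)  OUT={b:+; rest ⊤}

Merge at B2: IN[B2] = OUT[B1] ⊔ OUT[B4] = {a: ⊤, b: +, c: +, d: ⊤, e: ⊤, f: ⊤}
Applying B2's transfer function to that IN value gives OUT[B2] (row B2 above).

Answer: {a: ⊤, b: +, c: 0, d: ⊤, e: ⊤, f: -}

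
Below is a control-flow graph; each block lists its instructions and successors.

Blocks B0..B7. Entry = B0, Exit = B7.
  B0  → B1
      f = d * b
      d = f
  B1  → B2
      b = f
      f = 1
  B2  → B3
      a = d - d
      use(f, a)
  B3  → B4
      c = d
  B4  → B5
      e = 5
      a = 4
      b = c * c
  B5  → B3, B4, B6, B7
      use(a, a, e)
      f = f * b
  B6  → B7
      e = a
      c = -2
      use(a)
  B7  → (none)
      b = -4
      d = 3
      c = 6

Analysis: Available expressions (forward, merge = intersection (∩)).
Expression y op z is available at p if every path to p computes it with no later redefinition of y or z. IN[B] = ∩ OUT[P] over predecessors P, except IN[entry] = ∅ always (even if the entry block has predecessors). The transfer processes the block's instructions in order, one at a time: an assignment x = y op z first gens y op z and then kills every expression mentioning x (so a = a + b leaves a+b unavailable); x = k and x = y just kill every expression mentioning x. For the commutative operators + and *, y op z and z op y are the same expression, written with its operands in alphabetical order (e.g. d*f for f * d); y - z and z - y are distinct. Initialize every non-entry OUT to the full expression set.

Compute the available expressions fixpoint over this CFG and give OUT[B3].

Fixpoint table:
  B0:   IN={}   OUT={}
  B1:   IN={}   OUT={}
  B2:   IN={}   OUT={d-d}
  B3:   IN={d-d}   OUT={d-d}
  B4:   IN={d-d}   OUT={c*c, d-d}
  B5:   IN={c*c, d-d}   OUT={c*c, d-d}
  B6:   IN={c*c, d-d}   OUT={d-d}
  B7:   IN={d-d}   OUT={}

Merge at B3: IN[B3] = OUT[B2] ∩ OUT[B5] = {d-d}
Applying B3's transfer function to that IN value gives OUT[B3] (row B3 above).

Answer: {d-d}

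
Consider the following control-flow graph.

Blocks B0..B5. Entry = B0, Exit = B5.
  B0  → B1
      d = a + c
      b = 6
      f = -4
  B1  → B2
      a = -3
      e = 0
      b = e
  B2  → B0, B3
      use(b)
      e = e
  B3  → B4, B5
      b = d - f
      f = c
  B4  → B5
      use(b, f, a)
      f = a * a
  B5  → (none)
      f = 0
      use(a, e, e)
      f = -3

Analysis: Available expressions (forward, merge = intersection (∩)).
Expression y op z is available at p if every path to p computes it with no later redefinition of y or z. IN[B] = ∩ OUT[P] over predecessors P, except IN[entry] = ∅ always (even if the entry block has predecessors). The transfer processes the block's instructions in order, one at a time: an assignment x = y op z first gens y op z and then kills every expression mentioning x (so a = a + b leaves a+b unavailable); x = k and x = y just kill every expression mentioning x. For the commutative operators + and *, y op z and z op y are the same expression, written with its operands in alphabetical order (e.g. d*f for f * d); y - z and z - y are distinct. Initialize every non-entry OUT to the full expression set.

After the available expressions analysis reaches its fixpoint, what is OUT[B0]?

Per-block solution:
  B0:  IN={}  OUT={a+c}
  B1:  IN={a+c}  OUT={}
  B2:  IN={}  OUT={}
  B3:  IN={}  OUT={}
  B4:  IN={}  OUT={a*a}
  B5:  IN={}  OUT={}

Merge at B0 (entry node, so the boundary value {} is joined with the incoming edge(s)): IN[B0] = {} ∩ OUT[B2] = {}
Applying B0's transfer function to that IN value gives OUT[B0] (row B0 above).

Answer: {a+c}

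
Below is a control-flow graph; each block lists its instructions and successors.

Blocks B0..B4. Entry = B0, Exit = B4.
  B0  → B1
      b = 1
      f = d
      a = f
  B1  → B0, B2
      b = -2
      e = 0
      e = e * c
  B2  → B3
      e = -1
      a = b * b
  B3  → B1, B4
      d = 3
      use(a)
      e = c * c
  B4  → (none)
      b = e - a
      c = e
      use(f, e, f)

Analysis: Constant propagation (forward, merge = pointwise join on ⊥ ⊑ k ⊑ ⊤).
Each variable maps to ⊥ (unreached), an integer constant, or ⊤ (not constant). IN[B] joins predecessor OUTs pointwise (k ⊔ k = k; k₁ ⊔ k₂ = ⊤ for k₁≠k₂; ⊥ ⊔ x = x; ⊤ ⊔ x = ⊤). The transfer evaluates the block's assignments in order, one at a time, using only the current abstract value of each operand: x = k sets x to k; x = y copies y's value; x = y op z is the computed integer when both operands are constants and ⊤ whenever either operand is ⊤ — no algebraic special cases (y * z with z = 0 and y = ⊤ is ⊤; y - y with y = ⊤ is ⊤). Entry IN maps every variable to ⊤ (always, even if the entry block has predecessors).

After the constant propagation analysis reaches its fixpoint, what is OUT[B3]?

Converged values:
  B0: | IN=(all ⊤) | OUT={b:1; rest ⊤}
  B1: | IN=(all ⊤) | OUT={b:-2; rest ⊤}
  B2: | IN={b:-2; rest ⊤} | OUT={a:4, b:-2, e:-1; rest ⊤}
  B3: | IN={a:4, b:-2, e:-1; rest ⊤} | OUT={a:4, b:-2, d:3; rest ⊤}
  B4: | IN={a:4, b:-2, d:3; rest ⊤} | OUT={a:4, d:3; rest ⊤}

Merge at B3: IN[B3] = OUT[B2] = {a: 4, b: -2, c: ⊤, d: ⊤, e: -1, f: ⊤}
Applying B3's transfer function to that IN value gives OUT[B3] (row B3 above).

Answer: {a: 4, b: -2, c: ⊤, d: 3, e: ⊤, f: ⊤}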